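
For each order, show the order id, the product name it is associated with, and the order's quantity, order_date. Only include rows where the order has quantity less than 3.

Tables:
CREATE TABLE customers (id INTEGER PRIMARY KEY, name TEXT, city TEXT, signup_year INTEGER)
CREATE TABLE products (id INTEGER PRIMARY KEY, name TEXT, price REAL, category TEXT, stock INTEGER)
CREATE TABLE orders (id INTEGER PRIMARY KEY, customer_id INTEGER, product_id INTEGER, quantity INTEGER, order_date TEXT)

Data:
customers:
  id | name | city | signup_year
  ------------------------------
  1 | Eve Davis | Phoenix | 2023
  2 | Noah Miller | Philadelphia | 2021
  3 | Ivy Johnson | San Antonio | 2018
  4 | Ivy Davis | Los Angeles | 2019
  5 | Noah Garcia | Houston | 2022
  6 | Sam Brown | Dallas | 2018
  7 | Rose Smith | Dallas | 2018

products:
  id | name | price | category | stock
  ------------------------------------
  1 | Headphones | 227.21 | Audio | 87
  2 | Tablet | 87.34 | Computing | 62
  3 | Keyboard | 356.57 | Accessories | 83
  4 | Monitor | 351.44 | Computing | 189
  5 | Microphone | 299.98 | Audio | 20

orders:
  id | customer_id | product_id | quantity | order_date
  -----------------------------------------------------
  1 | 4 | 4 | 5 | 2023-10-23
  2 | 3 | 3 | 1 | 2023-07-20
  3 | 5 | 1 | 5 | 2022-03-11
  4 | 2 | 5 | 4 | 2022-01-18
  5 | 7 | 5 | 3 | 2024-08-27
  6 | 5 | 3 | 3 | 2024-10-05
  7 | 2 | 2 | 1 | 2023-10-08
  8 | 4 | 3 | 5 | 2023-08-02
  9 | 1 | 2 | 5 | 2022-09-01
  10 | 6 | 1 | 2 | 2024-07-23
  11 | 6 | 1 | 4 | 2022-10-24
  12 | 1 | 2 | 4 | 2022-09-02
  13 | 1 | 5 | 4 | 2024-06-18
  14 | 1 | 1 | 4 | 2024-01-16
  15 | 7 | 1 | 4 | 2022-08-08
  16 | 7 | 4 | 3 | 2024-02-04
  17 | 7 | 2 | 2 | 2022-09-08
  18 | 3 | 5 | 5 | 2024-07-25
SELECT c.id, p.name AS product, c.quantity, c.order_date FROM orders c JOIN products p ON c.product_id = p.id WHERE c.quantity < 3

Execution result:
id | product | quantity | order_date
2 | Keyboard | 1 | 2023-07-20
7 | Tablet | 1 | 2023-10-08
10 | Headphones | 2 | 2024-07-23
17 | Tablet | 2 | 2022-09-08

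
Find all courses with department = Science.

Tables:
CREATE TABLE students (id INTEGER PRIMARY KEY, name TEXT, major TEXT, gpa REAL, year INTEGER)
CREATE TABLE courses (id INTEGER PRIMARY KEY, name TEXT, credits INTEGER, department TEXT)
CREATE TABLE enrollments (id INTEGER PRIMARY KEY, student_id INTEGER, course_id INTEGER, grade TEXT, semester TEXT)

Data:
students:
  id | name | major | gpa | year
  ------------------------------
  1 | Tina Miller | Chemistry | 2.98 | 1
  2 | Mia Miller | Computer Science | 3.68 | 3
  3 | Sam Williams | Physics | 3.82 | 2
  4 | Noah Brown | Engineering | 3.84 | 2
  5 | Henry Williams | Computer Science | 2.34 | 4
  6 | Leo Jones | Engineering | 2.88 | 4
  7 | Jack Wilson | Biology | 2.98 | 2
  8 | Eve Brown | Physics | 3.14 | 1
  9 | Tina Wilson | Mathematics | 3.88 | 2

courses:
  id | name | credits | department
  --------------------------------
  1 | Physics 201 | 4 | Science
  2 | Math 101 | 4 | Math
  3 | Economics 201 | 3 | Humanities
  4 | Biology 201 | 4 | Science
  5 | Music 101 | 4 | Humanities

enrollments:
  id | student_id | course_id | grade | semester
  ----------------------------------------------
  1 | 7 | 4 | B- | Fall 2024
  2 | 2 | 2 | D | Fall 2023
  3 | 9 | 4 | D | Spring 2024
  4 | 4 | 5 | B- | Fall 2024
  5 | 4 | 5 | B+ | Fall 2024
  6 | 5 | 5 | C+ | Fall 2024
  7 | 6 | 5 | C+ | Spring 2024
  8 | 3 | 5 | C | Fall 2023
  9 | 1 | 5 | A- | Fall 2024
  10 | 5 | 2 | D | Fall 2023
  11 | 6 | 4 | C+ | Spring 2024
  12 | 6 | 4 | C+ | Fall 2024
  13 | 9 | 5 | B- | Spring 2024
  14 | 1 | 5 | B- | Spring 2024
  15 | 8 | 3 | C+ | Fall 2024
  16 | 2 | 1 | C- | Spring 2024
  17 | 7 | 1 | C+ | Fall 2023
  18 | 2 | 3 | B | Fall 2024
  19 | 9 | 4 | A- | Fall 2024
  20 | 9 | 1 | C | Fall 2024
SELECT name, department FROM courses WHERE department = 'Science'

Execution result:
name | department
Physics 201 | Science
Biology 201 | Science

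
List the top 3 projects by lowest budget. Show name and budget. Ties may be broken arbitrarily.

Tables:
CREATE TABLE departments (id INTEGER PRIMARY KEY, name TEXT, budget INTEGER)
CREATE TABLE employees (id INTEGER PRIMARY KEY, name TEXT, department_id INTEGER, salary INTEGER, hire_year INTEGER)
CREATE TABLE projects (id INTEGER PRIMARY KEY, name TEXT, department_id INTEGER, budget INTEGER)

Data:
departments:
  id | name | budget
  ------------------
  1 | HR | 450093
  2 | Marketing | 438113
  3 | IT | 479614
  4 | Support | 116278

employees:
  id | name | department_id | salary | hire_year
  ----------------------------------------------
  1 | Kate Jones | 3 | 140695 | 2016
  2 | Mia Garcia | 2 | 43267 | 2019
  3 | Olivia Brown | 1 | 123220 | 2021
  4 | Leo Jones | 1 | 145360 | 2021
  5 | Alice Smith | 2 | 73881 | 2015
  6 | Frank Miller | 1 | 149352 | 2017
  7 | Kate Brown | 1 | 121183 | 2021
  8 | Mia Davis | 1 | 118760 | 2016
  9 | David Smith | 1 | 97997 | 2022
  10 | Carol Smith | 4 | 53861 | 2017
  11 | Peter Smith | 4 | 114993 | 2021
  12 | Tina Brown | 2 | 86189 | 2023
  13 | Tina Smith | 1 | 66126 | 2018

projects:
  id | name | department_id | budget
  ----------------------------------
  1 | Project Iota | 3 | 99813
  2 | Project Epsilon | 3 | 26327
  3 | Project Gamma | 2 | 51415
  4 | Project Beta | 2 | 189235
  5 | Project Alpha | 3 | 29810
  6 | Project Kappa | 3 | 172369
SELECT name, budget FROM projects ORDER BY budget ASC LIMIT 3

Execution result:
name | budget
Project Epsilon | 26327
Project Alpha | 29810
Project Gamma | 51415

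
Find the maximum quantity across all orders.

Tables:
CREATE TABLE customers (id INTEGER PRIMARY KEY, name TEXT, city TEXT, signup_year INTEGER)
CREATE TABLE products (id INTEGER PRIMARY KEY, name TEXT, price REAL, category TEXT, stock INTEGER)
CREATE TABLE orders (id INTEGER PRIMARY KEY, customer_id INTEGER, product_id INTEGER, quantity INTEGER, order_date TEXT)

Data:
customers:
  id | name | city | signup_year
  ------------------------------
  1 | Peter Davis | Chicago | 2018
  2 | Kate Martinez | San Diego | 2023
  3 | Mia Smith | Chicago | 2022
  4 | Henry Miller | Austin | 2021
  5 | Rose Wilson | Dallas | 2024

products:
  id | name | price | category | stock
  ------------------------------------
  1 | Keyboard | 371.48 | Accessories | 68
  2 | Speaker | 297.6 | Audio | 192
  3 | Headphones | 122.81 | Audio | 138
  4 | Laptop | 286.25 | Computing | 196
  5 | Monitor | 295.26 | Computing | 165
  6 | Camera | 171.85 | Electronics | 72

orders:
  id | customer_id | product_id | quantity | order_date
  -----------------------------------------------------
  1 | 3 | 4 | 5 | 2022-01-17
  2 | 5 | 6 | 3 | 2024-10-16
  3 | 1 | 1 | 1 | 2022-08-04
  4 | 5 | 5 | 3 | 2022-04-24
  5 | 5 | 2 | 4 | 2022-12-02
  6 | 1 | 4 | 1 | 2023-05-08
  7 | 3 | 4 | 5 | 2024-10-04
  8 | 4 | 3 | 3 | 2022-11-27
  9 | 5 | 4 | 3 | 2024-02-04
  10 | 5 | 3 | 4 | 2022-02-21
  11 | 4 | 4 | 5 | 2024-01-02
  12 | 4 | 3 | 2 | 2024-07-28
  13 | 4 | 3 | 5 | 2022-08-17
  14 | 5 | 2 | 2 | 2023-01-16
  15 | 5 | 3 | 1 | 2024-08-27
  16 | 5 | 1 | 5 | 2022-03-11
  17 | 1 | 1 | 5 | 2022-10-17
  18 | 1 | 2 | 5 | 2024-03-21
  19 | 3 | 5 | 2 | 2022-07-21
SELECT MAX(quantity) FROM orders

Execution result:
5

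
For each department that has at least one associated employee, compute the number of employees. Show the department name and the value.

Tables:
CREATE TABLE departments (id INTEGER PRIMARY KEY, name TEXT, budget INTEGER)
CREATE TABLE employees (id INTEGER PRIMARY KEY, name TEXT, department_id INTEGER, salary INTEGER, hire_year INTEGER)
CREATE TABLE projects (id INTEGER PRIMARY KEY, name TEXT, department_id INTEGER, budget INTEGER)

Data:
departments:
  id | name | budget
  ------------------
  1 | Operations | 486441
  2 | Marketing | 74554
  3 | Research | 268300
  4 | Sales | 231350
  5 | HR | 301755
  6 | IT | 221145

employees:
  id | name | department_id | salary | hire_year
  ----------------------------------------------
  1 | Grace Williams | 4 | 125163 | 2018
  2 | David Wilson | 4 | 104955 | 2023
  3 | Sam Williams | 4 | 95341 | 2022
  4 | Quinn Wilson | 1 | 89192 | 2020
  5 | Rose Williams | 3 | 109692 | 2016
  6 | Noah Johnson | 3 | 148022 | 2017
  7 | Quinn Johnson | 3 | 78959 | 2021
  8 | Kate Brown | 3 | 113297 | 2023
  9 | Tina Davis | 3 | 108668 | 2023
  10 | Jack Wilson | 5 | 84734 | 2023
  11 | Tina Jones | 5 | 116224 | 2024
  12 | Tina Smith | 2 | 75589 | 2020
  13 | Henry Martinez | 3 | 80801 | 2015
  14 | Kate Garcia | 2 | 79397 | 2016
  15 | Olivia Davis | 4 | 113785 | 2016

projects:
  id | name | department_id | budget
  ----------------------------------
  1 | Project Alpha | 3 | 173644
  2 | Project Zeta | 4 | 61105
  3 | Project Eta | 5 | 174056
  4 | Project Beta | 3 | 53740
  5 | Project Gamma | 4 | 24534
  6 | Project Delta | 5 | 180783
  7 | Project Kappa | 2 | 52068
SELECT p.name, COUNT(*) AS n FROM employees c JOIN departments p ON c.department_id = p.id GROUP BY p.id, p.name

Execution result:
name | n
Operations | 1
Marketing | 2
Research | 6
Sales | 4
HR | 2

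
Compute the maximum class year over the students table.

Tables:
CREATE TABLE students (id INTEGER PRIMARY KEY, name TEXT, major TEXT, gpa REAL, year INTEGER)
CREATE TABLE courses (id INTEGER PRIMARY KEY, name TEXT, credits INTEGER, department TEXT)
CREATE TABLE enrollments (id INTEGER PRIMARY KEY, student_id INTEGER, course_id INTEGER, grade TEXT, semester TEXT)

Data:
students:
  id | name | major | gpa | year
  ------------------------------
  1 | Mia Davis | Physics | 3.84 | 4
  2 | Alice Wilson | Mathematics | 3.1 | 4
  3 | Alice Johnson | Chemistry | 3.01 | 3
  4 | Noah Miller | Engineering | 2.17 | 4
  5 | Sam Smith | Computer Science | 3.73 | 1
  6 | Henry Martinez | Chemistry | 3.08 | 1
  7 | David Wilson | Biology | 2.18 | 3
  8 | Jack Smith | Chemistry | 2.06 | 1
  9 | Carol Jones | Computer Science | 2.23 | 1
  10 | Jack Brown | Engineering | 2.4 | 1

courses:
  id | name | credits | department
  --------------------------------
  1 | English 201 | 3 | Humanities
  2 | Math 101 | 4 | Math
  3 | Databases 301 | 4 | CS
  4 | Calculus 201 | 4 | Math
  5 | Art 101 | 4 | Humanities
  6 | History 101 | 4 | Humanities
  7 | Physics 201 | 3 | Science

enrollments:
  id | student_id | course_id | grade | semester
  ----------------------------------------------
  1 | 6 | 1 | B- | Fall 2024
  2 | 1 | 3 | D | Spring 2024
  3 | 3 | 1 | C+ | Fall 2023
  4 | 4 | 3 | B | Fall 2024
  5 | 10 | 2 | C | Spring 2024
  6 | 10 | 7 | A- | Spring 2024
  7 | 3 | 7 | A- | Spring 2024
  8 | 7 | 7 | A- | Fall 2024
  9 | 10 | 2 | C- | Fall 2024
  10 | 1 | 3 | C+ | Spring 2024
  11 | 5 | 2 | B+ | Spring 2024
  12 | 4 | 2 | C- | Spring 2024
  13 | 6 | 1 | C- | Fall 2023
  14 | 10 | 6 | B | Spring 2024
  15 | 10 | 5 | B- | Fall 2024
SELECT MAX(year) FROM students

Execution result:
4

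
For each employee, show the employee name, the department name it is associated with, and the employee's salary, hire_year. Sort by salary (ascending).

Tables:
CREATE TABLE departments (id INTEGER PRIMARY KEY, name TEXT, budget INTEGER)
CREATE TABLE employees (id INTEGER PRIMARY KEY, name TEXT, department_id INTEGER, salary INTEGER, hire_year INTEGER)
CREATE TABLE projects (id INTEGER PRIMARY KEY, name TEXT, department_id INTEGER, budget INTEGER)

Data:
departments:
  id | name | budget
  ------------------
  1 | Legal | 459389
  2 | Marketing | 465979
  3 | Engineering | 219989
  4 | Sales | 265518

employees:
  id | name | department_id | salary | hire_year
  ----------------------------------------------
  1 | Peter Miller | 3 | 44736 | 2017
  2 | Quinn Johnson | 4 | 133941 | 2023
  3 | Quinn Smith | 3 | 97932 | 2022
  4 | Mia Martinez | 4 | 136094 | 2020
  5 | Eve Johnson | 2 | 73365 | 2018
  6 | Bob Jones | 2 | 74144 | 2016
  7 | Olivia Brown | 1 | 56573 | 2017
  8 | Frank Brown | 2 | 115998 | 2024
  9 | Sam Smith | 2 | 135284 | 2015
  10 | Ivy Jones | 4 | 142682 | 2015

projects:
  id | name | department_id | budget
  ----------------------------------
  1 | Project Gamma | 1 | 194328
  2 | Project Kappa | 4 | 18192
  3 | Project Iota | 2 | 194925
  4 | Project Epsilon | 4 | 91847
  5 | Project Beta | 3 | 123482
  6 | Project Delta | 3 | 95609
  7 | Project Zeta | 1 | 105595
SELECT c.name, p.name AS department, c.salary, c.hire_year FROM employees c JOIN departments p ON c.department_id = p.id ORDER BY c.salary ASC

Execution result:
name | department | salary | hire_year
Peter Miller | Engineering | 44736 | 2017
Olivia Brown | Legal | 56573 | 2017
Eve Johnson | Marketing | 73365 | 2018
Bob Jones | Marketing | 74144 | 2016
Quinn Smith | Engineering | 97932 | 2022
Frank Brown | Marketing | 115998 | 2024
Quinn Johnson | Sales | 133941 | 2023
Sam Smith | Marketing | 135284 | 2015
Mia Martinez | Sales | 136094 | 2020
Ivy Jones | Sales | 142682 | 2015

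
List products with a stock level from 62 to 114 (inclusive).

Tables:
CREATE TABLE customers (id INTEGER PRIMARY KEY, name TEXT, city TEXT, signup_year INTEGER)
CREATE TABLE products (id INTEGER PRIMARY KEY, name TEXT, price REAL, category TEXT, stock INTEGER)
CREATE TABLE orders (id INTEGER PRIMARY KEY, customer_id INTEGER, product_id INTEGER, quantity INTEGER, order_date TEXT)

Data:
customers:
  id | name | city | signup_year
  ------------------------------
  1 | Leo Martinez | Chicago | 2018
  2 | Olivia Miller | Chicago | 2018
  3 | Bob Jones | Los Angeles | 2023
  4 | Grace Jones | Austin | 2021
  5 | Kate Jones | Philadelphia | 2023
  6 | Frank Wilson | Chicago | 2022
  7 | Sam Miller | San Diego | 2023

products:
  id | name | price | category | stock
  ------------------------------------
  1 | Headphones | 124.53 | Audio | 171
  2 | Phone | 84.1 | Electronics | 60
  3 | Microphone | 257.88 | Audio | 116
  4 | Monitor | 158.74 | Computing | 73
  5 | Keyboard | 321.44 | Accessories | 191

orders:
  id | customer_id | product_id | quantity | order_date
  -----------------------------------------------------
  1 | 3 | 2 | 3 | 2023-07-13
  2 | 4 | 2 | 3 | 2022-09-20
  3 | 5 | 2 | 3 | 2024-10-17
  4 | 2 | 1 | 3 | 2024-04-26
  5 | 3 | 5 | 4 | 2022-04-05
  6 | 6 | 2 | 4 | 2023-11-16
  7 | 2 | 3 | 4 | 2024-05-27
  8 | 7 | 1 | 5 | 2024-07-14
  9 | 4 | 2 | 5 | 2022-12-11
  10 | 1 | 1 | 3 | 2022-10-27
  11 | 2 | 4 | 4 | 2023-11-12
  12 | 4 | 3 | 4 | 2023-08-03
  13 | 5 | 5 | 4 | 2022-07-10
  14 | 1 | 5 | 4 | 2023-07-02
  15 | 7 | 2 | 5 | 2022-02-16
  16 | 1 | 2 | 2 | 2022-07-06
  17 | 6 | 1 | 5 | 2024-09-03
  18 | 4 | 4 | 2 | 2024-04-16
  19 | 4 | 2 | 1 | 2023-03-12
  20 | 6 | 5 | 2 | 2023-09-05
SELECT name, stock FROM products WHERE stock BETWEEN 62 AND 114

Execution result:
name | stock
Monitor | 73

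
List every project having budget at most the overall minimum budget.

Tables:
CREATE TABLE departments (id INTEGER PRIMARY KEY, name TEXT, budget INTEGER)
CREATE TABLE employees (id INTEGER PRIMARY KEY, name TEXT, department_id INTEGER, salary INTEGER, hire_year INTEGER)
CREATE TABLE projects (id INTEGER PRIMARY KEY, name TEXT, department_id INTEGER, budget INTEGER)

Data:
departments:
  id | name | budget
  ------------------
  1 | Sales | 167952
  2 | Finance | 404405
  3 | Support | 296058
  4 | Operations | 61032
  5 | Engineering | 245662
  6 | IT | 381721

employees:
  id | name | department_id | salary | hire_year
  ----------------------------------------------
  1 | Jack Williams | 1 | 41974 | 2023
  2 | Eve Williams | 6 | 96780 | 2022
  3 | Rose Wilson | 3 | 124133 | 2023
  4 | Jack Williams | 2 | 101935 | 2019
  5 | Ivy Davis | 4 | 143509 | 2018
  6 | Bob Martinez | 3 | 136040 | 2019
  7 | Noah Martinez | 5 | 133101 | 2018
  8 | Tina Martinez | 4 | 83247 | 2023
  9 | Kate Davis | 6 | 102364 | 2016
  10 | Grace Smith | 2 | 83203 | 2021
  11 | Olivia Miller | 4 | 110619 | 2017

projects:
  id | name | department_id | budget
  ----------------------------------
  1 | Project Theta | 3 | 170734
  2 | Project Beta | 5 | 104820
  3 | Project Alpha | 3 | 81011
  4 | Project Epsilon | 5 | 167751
SELECT name, budget FROM projects WHERE budget <= (SELECT MIN(budget) FROM projects)

Execution result:
name | budget
Project Alpha | 81011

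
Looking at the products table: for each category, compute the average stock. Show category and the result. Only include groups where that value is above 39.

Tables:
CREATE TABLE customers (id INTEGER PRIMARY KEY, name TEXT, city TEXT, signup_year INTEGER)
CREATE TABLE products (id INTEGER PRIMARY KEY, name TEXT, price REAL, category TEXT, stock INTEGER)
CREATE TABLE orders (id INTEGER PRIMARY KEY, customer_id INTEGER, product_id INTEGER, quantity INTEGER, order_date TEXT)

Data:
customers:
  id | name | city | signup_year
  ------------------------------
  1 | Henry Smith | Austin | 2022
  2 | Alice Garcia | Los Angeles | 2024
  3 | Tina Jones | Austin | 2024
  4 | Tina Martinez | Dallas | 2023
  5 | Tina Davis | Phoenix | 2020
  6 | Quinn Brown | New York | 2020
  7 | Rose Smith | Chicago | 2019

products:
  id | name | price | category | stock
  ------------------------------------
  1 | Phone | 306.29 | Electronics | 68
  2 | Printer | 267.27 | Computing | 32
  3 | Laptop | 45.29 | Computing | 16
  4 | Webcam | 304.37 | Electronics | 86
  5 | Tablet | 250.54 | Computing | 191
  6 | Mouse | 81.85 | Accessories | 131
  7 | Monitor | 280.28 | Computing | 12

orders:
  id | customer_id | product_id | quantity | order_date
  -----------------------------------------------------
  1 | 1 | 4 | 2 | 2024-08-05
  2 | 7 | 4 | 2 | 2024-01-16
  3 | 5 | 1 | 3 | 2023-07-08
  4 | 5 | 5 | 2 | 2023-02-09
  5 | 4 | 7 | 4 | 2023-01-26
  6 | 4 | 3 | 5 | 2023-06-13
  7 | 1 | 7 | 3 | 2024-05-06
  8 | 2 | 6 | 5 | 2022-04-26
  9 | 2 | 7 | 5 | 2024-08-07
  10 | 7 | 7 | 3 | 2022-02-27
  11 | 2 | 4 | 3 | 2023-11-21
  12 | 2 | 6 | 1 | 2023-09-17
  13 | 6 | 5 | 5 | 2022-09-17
SELECT category, AVG(stock) AS avg_stock FROM products GROUP BY category HAVING AVG(stock) > 39

Execution result:
category | avg_stock
Accessories | 131.00
Computing | 62.75
Electronics | 77.00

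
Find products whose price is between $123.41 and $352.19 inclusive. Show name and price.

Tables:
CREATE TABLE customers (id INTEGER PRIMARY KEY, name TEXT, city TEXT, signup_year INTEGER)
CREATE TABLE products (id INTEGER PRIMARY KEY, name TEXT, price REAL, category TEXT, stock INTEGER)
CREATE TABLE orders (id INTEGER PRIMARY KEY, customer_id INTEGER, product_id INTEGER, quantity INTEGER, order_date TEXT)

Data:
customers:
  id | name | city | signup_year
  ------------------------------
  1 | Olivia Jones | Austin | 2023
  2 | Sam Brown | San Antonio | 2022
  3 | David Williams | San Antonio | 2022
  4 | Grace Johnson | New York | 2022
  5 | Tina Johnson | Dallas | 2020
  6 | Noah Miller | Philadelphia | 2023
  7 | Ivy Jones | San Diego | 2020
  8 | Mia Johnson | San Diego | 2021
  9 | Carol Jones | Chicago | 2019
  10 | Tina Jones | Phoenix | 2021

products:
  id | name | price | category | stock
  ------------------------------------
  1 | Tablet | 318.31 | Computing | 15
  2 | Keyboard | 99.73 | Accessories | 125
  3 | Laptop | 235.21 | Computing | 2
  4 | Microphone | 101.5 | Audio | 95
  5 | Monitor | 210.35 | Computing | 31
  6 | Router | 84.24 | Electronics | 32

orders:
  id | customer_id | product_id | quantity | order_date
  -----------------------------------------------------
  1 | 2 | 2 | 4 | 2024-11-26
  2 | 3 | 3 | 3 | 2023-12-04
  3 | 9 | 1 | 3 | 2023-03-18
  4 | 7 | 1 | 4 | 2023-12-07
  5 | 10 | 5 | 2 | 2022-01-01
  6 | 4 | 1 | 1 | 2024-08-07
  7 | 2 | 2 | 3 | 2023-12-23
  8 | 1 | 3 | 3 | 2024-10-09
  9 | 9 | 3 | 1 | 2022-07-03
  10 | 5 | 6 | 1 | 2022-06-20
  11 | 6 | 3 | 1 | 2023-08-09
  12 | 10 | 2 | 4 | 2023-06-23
SELECT name, price FROM products WHERE price BETWEEN 123.41 AND 352.19

Execution result:
name | price
Tablet | 318.31
Laptop | 235.21
Monitor | 210.35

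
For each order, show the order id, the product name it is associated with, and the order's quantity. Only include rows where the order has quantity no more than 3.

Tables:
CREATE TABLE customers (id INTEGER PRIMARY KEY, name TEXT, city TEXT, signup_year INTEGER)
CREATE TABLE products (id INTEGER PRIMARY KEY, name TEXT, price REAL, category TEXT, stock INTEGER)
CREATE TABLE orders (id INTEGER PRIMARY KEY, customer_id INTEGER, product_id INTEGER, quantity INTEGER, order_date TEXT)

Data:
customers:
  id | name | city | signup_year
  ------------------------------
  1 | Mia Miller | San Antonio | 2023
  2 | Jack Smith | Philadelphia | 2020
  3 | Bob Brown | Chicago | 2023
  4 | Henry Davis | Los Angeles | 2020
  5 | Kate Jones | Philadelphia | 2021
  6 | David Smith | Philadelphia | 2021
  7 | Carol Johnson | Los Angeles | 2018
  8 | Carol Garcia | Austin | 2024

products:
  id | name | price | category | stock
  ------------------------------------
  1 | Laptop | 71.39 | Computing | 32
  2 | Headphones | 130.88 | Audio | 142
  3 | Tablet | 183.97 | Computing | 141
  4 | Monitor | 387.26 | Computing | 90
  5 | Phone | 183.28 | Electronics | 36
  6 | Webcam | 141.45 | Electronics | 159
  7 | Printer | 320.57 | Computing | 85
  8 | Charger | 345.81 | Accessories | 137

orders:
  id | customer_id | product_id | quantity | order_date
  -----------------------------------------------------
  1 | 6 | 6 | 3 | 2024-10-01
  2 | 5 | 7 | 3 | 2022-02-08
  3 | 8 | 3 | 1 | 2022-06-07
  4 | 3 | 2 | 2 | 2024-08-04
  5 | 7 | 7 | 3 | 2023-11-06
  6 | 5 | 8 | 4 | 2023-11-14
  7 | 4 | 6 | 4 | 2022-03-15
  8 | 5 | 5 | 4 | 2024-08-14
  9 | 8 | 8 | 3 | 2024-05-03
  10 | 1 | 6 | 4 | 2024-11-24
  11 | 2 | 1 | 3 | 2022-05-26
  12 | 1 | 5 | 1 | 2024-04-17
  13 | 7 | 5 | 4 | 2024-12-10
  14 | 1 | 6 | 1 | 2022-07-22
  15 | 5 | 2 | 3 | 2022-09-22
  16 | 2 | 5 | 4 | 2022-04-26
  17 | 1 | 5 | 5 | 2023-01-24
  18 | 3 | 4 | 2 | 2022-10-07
SELECT c.id, p.name AS product, c.quantity FROM orders c JOIN products p ON c.product_id = p.id WHERE c.quantity <= 3

Execution result:
id | product | quantity
1 | Webcam | 3
2 | Printer | 3
3 | Tablet | 1
4 | Headphones | 2
5 | Printer | 3
9 | Charger | 3
11 | Laptop | 3
12 | Phone | 1
14 | Webcam | 1
15 | Headphones | 3
18 | Monitor | 2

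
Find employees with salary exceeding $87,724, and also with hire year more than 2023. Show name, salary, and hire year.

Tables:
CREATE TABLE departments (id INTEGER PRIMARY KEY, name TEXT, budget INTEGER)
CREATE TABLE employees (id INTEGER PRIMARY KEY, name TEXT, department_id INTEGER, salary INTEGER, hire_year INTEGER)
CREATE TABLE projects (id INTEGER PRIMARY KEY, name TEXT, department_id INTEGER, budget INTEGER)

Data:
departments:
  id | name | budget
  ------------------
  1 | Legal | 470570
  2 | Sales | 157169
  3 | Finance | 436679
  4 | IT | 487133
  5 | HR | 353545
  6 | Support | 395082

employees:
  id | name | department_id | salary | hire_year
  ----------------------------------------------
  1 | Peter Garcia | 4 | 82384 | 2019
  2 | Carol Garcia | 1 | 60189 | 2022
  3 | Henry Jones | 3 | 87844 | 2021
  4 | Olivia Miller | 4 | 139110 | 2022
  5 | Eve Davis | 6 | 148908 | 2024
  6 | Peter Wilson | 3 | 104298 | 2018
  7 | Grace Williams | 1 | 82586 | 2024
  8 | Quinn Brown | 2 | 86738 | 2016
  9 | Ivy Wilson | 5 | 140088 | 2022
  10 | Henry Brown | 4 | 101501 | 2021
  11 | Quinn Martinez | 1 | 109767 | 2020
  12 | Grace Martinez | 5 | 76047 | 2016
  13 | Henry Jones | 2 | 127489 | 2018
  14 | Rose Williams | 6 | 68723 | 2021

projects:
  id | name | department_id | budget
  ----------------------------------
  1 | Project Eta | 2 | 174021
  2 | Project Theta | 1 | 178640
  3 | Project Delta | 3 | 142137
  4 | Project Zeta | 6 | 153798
SELECT name, salary, hire_year FROM employees WHERE salary > 87724 AND hire_year > 2023

Execution result:
name | salary | hire_year
Eve Davis | 148908 | 2024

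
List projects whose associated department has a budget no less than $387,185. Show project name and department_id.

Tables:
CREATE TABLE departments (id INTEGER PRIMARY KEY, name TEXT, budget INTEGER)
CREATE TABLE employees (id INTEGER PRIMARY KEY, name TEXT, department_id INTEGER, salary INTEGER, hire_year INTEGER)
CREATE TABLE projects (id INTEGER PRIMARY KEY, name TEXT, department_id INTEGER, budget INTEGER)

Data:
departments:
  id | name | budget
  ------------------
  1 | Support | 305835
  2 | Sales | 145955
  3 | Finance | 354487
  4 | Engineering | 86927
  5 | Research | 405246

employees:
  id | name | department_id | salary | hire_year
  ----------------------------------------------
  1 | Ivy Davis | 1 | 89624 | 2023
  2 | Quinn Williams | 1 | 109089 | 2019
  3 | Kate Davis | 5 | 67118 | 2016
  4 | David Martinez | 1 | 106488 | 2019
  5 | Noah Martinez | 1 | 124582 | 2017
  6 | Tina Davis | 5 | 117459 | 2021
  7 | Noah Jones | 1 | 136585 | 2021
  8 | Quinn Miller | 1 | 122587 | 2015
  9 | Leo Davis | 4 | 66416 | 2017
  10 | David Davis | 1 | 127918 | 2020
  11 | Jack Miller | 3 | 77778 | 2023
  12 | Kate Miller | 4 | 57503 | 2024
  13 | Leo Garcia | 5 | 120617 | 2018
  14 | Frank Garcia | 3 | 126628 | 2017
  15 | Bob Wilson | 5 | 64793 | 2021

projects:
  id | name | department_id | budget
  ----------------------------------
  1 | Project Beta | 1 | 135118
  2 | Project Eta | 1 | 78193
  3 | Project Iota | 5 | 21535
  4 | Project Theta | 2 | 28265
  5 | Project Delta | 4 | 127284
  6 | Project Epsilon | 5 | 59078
SELECT name, department_id FROM projects WHERE department_id IN (SELECT id FROM departments WHERE budget >= 387185)

Execution result:
name | department_id
Project Iota | 5
Project Epsilon | 5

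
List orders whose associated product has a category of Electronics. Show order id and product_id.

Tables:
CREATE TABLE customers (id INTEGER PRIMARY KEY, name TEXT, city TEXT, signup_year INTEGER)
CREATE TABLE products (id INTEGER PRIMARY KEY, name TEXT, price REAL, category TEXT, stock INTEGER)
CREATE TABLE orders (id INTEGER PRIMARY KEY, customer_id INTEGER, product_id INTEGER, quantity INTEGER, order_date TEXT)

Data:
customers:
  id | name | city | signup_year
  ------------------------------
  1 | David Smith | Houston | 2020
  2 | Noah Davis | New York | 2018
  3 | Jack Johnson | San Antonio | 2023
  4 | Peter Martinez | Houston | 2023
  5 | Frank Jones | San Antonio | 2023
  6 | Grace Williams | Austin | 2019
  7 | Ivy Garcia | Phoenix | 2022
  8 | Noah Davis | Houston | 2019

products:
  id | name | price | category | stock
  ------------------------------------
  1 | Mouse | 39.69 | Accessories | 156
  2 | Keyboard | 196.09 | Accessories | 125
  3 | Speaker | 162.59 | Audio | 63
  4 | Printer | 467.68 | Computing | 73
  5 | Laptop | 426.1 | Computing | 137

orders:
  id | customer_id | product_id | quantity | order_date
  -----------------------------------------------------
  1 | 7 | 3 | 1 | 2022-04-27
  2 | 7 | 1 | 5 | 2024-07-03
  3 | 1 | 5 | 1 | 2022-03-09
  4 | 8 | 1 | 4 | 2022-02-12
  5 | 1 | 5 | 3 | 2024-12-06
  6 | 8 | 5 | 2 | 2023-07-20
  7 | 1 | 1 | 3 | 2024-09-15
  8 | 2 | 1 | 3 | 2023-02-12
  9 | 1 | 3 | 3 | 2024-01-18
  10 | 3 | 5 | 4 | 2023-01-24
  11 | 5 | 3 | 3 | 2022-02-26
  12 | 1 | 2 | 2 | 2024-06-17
SELECT id, product_id FROM orders WHERE product_id IN (SELECT id FROM products WHERE category = 'Electronics')

Execution result:
(no rows)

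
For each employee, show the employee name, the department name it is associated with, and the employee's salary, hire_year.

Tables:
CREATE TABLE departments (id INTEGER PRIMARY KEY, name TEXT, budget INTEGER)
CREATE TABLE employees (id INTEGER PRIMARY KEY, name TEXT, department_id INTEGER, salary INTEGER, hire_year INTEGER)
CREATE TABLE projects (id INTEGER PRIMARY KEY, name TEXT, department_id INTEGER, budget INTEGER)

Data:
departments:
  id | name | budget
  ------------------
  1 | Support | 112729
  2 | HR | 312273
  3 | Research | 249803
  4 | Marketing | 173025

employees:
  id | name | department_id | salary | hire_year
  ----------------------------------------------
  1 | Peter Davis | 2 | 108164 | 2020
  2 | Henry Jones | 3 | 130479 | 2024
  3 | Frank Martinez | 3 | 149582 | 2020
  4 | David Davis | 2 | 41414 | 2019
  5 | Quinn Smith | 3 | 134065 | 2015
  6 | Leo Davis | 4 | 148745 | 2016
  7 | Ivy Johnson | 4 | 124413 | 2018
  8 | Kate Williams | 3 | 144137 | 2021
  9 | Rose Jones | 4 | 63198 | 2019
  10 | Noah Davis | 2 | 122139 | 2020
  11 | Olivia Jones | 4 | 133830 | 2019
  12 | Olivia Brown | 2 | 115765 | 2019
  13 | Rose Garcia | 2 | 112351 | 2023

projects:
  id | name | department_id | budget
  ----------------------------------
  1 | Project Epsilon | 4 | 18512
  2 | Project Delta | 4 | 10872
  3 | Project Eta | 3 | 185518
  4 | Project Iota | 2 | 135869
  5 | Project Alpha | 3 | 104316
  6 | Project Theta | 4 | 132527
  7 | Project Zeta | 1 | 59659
SELECT c.name, p.name AS department, c.salary, c.hire_year FROM employees c JOIN departments p ON c.department_id = p.id

Execution result:
name | department | salary | hire_year
Peter Davis | HR | 108164 | 2020
Henry Jones | Research | 130479 | 2024
Frank Martinez | Research | 149582 | 2020
David Davis | HR | 41414 | 2019
Quinn Smith | Research | 134065 | 2015
Leo Davis | Marketing | 148745 | 2016
Ivy Johnson | Marketing | 124413 | 2018
Kate Williams | Research | 144137 | 2021
Rose Jones | Marketing | 63198 | 2019
Noah Davis | HR | 122139 | 2020
Olivia Jones | Marketing | 133830 | 2019
Olivia Brown | HR | 115765 | 2019
Rose Garcia | HR | 112351 | 2023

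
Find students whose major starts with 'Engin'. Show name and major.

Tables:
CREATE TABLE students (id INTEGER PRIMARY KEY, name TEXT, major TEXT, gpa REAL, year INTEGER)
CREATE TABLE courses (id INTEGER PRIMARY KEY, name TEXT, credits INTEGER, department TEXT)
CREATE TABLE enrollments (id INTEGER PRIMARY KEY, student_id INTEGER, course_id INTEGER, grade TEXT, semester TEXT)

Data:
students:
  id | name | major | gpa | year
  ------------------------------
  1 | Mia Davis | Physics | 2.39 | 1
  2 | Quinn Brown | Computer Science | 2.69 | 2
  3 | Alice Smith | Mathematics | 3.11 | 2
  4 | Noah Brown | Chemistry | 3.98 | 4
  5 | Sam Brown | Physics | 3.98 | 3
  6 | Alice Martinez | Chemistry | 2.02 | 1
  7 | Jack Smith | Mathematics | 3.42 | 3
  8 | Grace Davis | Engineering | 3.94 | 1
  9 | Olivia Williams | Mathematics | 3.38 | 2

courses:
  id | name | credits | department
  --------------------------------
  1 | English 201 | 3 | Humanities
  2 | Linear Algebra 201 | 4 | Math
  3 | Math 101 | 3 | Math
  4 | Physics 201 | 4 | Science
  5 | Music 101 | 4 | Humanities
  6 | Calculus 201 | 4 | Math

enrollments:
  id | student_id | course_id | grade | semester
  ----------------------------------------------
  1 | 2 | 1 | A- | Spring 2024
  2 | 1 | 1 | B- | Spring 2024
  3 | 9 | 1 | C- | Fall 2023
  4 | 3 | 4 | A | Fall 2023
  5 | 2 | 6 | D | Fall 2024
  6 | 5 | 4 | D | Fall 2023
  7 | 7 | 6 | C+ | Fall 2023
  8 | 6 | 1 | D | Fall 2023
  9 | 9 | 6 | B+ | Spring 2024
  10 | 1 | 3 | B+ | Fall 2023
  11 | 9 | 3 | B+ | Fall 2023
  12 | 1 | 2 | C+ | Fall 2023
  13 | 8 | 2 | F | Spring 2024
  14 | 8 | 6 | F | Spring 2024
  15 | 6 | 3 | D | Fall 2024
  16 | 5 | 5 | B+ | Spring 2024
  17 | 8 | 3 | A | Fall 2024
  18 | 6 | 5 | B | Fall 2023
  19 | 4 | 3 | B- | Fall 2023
SELECT name, major FROM students WHERE major LIKE 'Engin%'

Execution result:
name | major
Grace Davis | Engineering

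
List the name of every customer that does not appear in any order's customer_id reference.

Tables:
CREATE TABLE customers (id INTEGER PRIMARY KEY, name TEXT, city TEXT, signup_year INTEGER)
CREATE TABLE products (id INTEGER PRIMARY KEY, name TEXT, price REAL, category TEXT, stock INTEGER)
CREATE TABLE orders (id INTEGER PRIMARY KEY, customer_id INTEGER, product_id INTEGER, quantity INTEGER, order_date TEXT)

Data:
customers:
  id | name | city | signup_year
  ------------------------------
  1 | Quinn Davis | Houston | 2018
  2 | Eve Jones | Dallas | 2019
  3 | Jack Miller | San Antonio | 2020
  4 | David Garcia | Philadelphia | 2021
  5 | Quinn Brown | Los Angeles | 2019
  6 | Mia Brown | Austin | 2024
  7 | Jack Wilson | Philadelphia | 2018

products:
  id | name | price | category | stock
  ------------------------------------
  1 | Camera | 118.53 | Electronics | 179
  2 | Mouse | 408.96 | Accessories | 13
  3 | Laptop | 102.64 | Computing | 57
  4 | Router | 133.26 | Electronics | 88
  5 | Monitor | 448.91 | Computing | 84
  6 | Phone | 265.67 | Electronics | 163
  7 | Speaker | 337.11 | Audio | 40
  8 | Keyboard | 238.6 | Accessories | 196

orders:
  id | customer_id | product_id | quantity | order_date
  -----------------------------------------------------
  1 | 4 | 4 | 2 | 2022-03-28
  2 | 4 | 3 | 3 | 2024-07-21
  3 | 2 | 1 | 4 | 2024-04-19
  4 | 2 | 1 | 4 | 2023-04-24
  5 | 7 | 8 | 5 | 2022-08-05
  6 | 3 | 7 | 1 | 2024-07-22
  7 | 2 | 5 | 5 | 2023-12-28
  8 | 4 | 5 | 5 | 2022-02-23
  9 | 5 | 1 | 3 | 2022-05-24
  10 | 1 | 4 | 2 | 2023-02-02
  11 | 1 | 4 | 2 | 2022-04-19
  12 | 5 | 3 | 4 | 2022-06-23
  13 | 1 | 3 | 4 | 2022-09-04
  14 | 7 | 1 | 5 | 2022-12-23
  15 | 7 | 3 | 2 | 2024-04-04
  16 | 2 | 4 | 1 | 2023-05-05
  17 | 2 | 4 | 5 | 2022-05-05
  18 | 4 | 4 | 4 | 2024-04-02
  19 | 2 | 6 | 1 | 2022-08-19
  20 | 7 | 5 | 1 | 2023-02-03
SELECT p.name FROM customers p LEFT JOIN orders c ON c.customer_id = p.id WHERE c.id IS NULL

Execution result:
Mia Brown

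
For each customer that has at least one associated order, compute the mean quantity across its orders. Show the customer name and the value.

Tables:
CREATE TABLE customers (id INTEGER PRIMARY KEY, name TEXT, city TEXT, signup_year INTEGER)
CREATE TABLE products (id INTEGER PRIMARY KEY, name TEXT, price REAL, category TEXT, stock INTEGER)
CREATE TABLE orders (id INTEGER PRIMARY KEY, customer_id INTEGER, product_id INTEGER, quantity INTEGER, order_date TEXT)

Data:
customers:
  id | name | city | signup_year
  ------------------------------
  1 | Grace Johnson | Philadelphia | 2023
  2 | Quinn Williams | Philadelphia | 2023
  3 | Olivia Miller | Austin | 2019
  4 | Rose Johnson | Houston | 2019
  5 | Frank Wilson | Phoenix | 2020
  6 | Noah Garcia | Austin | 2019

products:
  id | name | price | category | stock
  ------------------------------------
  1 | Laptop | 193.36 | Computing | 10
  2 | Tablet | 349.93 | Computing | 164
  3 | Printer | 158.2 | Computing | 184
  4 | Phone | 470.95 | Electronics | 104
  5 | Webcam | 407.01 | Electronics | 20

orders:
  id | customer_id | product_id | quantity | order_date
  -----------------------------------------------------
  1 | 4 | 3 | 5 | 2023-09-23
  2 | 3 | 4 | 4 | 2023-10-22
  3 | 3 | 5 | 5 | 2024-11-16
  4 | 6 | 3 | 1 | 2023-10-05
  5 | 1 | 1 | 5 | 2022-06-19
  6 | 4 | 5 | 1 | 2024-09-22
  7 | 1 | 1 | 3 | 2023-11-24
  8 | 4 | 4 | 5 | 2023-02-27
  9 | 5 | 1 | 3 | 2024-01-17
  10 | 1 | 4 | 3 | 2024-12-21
SELECT p.name, AVG(c.quantity) AS avg_quantity FROM orders c JOIN customers p ON c.customer_id = p.id GROUP BY p.id, p.name

Execution result:
name | avg_quantity
Grace Johnson | 3.67
Olivia Miller | 4.50
Rose Johnson | 3.67
Frank Wilson | 3.00
Noah Garcia | 1.00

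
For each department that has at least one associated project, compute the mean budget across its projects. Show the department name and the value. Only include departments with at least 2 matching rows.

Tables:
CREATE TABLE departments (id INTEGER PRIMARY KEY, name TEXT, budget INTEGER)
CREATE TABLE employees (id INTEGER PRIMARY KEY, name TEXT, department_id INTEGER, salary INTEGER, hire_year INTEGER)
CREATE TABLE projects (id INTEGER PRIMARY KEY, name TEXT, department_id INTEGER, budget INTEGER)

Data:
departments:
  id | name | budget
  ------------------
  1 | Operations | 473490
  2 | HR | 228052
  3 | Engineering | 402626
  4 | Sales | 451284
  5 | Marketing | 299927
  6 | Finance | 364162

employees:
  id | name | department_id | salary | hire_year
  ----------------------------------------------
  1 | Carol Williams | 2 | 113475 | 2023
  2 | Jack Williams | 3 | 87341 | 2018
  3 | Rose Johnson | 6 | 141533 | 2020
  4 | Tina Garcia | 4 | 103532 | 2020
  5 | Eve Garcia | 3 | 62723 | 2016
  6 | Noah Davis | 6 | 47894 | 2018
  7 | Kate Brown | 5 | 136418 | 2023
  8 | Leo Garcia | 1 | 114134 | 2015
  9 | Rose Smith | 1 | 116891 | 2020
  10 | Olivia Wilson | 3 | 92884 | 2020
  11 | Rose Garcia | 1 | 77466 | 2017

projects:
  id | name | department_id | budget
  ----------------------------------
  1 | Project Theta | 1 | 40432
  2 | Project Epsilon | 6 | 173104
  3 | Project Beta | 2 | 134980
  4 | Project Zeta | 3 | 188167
SELECT p.name, AVG(c.budget) AS avg_budget FROM projects c JOIN departments p ON c.department_id = p.id GROUP BY p.id, p.name HAVING COUNT(*) >= 2

Execution result:
(no rows)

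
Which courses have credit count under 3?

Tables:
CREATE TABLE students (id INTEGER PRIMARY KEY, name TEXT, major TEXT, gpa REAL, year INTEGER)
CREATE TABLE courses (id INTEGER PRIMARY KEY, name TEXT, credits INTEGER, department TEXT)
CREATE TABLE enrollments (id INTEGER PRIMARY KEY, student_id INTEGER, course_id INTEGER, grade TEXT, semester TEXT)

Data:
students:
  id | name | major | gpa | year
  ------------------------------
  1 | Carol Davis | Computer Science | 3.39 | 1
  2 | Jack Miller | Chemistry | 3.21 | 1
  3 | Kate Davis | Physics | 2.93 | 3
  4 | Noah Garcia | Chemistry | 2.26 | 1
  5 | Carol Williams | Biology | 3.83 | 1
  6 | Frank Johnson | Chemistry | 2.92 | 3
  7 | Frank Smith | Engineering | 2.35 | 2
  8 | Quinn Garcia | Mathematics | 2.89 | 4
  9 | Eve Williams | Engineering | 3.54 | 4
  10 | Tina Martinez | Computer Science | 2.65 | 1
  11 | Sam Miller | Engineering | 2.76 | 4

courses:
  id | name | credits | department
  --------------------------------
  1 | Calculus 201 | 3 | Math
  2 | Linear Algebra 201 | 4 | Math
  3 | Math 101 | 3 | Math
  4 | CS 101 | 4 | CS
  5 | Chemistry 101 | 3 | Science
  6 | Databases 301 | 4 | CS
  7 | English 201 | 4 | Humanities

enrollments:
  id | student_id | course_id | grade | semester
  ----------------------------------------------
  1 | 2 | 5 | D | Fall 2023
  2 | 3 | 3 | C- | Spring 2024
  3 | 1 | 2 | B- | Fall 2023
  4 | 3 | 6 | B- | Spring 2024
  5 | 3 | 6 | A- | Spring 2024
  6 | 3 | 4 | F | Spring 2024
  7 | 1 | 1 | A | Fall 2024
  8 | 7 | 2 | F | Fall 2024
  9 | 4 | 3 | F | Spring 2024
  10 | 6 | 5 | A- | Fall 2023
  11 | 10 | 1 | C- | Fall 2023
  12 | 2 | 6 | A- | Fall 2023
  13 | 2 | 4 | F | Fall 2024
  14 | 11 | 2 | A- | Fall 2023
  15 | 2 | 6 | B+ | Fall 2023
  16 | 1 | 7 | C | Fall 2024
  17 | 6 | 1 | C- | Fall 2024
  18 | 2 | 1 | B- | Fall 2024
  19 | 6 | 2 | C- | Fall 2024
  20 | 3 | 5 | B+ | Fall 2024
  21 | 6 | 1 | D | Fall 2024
SELECT name, credits FROM courses WHERE credits < 3

Execution result:
(no rows)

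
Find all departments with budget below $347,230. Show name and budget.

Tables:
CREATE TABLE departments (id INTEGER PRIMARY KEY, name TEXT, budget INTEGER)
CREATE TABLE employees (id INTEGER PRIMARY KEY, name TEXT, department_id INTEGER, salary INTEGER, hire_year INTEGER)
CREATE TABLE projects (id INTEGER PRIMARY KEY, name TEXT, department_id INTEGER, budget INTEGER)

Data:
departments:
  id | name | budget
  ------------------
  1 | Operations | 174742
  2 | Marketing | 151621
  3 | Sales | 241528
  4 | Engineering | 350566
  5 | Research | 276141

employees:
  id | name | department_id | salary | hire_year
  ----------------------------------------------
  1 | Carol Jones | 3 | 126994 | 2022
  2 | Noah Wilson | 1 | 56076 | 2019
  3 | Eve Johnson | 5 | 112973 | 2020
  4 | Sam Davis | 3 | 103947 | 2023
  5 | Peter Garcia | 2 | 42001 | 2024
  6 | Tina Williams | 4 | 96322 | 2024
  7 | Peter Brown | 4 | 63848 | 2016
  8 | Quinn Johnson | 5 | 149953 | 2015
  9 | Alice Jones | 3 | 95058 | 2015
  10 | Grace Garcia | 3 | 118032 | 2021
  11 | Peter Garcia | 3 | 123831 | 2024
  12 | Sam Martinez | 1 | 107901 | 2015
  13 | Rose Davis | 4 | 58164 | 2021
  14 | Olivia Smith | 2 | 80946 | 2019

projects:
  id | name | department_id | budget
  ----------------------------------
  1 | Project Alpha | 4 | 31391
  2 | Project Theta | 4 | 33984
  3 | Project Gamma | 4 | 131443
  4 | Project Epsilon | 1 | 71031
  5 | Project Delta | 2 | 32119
SELECT name, budget FROM departments WHERE budget < 347230

Execution result:
name | budget
Operations | 174742
Marketing | 151621
Sales | 241528
Research | 276141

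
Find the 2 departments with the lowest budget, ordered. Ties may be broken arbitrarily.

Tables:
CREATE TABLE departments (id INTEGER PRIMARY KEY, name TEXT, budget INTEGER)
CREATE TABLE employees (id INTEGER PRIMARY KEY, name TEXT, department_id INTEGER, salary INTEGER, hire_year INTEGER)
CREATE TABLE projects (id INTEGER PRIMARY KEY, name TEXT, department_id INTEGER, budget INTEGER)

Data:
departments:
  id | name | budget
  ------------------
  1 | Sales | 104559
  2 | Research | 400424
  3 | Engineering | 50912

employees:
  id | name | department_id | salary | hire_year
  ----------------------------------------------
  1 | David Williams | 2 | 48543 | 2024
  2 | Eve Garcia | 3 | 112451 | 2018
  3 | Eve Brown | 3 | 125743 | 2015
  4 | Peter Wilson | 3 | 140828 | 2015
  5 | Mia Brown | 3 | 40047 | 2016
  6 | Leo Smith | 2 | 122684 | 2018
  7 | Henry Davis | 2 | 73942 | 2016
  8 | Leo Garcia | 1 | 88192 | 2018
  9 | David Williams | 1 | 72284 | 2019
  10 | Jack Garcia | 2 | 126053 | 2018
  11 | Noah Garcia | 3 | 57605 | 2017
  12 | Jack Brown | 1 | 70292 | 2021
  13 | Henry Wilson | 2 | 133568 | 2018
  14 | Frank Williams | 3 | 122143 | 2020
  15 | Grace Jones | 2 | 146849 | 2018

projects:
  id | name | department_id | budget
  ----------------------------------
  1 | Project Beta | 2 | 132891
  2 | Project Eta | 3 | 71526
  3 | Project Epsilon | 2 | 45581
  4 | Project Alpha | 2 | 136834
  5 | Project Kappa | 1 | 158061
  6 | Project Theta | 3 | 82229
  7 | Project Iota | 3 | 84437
SELECT name, budget FROM departments ORDER BY budget ASC LIMIT 2

Execution result:
name | budget
Engineering | 50912
Sales | 104559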